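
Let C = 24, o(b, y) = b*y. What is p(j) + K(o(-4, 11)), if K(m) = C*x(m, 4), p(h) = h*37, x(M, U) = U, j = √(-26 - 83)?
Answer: 96 + 37*I*√109 ≈ 96.0 + 386.29*I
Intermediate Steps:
j = I*√109 (j = √(-109) = I*√109 ≈ 10.44*I)
p(h) = 37*h
K(m) = 96 (K(m) = 24*4 = 96)
p(j) + K(o(-4, 11)) = 37*(I*√109) + 96 = 37*I*√109 + 96 = 96 + 37*I*√109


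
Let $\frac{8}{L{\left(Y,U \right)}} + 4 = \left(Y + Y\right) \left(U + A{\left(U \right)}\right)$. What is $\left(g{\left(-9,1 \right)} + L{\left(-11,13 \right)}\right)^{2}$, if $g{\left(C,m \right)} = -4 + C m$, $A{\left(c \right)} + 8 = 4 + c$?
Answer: $\frac{630436}{3721} \approx 169.43$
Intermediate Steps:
$A{\left(c \right)} = -4 + c$ ($A{\left(c \right)} = -8 + \left(4 + c\right) = -4 + c$)
$L{\left(Y,U \right)} = \frac{8}{-4 + 2 Y \left(-4 + 2 U\right)}$ ($L{\left(Y,U \right)} = \frac{8}{-4 + \left(Y + Y\right) \left(U + \left(-4 + U\right)\right)} = \frac{8}{-4 + 2 Y \left(-4 + 2 U\right)}$)
$\left(g{\left(-9,1 \right)} + L{\left(-11,13 \right)}\right)^{2} = \left(\left(-4 - 9\right) + \frac{2}{-1 - -22 + 13 \left(-11\right)}\right)^{2} = \left(\left(-4 - 9\right) + \frac{2}{-1 + 22 - 143}\right)^{2} = \left(-13 + \frac{2}{-122}\right)^{2} = \left(-13 + 2 \left(- \frac{1}{122}\right)\right)^{2} = \left(-13 - \frac{1}{61}\right)^{2} = \left(- \frac{794}{61}\right)^{2} = \frac{630436}{3721}$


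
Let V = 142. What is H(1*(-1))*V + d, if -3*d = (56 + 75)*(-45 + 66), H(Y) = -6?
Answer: -1769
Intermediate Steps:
d = -917 (d = -(56 + 75)*(-45 + 66)/3 = -131*21/3 = -⅓*2751 = -917)
H(1*(-1))*V + d = -6*142 - 917 = -852 - 917 = -1769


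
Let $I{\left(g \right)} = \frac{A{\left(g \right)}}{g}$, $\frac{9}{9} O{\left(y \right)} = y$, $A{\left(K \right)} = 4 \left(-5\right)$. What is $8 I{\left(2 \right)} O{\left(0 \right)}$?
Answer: $0$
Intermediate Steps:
$A{\left(K \right)} = -20$
$O{\left(y \right)} = y$
$I{\left(g \right)} = - \frac{20}{g}$
$8 I{\left(2 \right)} O{\left(0 \right)} = 8 \left(- \frac{20}{2}\right) 0 = 8 \left(\left(-20\right) \frac{1}{2}\right) 0 = 8 \left(-10\right) 0 = \left(-80\right) 0 = 0$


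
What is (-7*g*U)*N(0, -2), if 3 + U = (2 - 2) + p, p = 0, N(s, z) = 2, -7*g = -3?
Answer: 18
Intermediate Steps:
g = 3/7 (g = -1/7*(-3) = 3/7 ≈ 0.42857)
U = -3 (U = -3 + ((2 - 2) + 0) = -3 + (0 + 0) = -3 + 0 = -3)
(-7*g*U)*N(0, -2) = -3*(-3)*2 = -7*(-9/7)*2 = 9*2 = 18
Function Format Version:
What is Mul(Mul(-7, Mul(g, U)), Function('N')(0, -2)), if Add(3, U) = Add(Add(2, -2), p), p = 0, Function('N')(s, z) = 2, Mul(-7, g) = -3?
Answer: 18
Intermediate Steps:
g = Rational(3, 7) (g = Mul(Rational(-1, 7), -3) = Rational(3, 7) ≈ 0.42857)
U = -3 (U = Add(-3, Add(Add(2, -2), 0)) = Add(-3, Add(0, 0)) = Add(-3, 0) = -3)
Mul(Mul(-7, Mul(g, U)), Function('N')(0, -2)) = Mul(Mul(-7, Mul(Rational(3, 7), -3)), 2) = Mul(Mul(-7, Rational(-9, 7)), 2) = Mul(9, 2) = 18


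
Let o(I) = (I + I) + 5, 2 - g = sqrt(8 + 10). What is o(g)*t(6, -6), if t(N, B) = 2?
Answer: 18 - 12*sqrt(2) ≈ 1.0294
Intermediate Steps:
g = 2 - 3*sqrt(2) (g = 2 - sqrt(8 + 10) = 2 - sqrt(18) = 2 - 3*sqrt(2) ≈ -2.2426)
o(I) = 5 + 2*I (o(I) = 2*I + 5 = 5 + 2*I)
o(g)*t(6, -6) = (5 + 2*(2 - 3*sqrt(2)))*2 = (5 + (4 - 6*sqrt(2)))*2 = (9 - 6*sqrt(2))*2 = 18 - 12*sqrt(2)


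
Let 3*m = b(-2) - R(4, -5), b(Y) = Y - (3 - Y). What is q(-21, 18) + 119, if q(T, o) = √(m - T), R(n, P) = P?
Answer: 119 + √183/3 ≈ 123.51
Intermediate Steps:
b(Y) = -3 + 2*Y (b(Y) = Y + (-3 + Y) = -3 + 2*Y)
m = -⅔ (m = ((-3 + 2*(-2)) - 1*(-5))/3 = ((-3 - 4) + 5)/3 = (-7 + 5)/3 = (⅓)*(-2) = -⅔ ≈ -0.66667)
q(T, o) = √(-⅔ - T)
q(-21, 18) + 119 = √(-6 - 9*(-21))/3 + 119 = √(-6 + 189)/3 + 119 = √183/3 + 119 = 119 + √183/3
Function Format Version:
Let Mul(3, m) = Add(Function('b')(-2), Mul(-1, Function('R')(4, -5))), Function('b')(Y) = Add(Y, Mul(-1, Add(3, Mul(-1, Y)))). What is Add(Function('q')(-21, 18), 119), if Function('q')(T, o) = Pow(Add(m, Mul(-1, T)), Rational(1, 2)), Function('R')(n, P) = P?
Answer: Add(119, Mul(Rational(1, 3), Pow(183, Rational(1, 2)))) ≈ 123.51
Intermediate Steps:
Function('b')(Y) = Add(-3, Mul(2, Y)) (Function('b')(Y) = Add(Y, Add(-3, Y)) = Add(-3, Mul(2, Y)))
m = Rational(-2, 3) (m = Mul(Rational(1, 3), Add(Add(-3, Mul(2, -2)), Mul(-1, -5))) = Mul(Rational(1, 3), Add(Add(-3, -4), 5)) = Mul(Rational(1, 3), Add(-7, 5)) = Mul(Rational(1, 3), -2) = Rational(-2, 3) ≈ -0.66667)
Function('q')(T, o) = Pow(Add(Rational(-2, 3), Mul(-1, T)), Rational(1, 2))
Add(Function('q')(-21, 18), 119) = Add(Mul(Rational(1, 3), Pow(Add(-6, Mul(-9, -21)), Rational(1, 2))), 119) = Add(Mul(Rational(1, 3), Pow(Add(-6, 189), Rational(1, 2))), 119) = Add(Mul(Rational(1, 3), Pow(183, Rational(1, 2))), 119) = Add(119, Mul(Rational(1, 3), Pow(183, Rational(1, 2))))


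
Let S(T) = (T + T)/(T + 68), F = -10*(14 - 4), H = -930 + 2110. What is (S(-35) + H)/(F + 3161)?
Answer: 38870/101013 ≈ 0.38480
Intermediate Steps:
H = 1180
F = -100 (F = -10*10 = -100)
S(T) = 2*T/(68 + T) (S(T) = (2*T)/(68 + T) = 2*T/(68 + T))
(S(-35) + H)/(F + 3161) = (2*(-35)/(68 - 35) + 1180)/(-100 + 3161) = (2*(-35)/33 + 1180)/3061 = (2*(-35)*(1/33) + 1180)*(1/3061) = (-70/33 + 1180)*(1/3061) = (38870/33)*(1/3061) = 38870/101013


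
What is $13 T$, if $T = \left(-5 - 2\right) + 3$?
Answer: $-52$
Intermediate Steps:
$T = -4$ ($T = -7 + 3 = -4$)
$13 T = 13 \left(-4\right) = -52$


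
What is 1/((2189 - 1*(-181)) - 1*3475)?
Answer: -1/1105 ≈ -0.00090498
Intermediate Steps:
1/((2189 - 1*(-181)) - 1*3475) = 1/((2189 + 181) - 3475) = 1/(2370 - 3475) = 1/(-1105) = -1/1105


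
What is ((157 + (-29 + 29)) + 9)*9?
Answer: 1494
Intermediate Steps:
((157 + (-29 + 29)) + 9)*9 = ((157 + 0) + 9)*9 = (157 + 9)*9 = 166*9 = 1494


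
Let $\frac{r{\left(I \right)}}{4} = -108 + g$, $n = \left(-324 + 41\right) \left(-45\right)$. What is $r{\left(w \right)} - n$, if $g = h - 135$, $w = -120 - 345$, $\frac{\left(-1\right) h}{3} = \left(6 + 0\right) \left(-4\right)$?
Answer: $-13419$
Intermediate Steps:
$h = 72$ ($h = - 3 \left(6 + 0\right) \left(-4\right) = - 3 \cdot 6 \left(-4\right) = \left(-3\right) \left(-24\right) = 72$)
$w = -465$ ($w = -120 - 345 = -465$)
$g = -63$ ($g = 72 - 135 = -63$)
$n = 12735$ ($n = \left(-283\right) \left(-45\right) = 12735$)
$r{\left(I \right)} = -684$ ($r{\left(I \right)} = 4 \left(-108 - 63\right) = 4 \left(-171\right) = -684$)
$r{\left(w \right)} - n = -684 - 12735 = -13419$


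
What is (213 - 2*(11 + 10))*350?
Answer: 59850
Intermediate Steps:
(213 - 2*(11 + 10))*350 = (213 - 2*21)*350 = (213 - 42)*350 = 171*350 = 59850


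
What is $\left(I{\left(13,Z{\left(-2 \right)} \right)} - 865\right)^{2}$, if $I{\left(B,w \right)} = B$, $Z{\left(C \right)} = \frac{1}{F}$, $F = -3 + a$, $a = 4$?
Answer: $725904$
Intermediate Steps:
$F = 1$ ($F = -3 + 4 = 1$)
$Z{\left(C \right)} = 1$ ($Z{\left(C \right)} = 1^{-1} = 1$)
$\left(I{\left(13,Z{\left(-2 \right)} \right)} - 865\right)^{2} = \left(13 - 865\right)^{2} = \left(-852\right)^{2} = 725904$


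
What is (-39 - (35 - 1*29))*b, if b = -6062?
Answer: 272790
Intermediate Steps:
(-39 - (35 - 1*29))*b = (-39 - (35 - 1*29))*(-6062) = (-39 - (35 - 29))*(-6062) = (-39 - 1*6)*(-6062) = (-39 - 6)*(-6062) = -45*(-6062) = 272790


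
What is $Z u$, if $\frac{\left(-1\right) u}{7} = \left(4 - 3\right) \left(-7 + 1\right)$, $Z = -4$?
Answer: $-168$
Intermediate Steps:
$u = 42$ ($u = - 7 \left(4 - 3\right) \left(-7 + 1\right) = - 7 \cdot 1 \left(-6\right) = \left(-7\right) \left(-6\right) = 42$)
$Z u = \left(-4\right) 42 = -168$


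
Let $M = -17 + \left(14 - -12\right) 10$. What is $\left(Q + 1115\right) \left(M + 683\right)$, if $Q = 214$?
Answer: $1230654$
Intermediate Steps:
$M = 243$ ($M = -17 + \left(14 + 12\right) 10 = -17 + 26 \cdot 10 = -17 + 260 = 243$)
$\left(Q + 1115\right) \left(M + 683\right) = \left(214 + 1115\right) \left(243 + 683\right) = 1329 \cdot 926 = 1230654$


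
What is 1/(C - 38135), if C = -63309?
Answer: -1/101444 ≈ -9.8577e-6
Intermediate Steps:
1/(C - 38135) = 1/(-63309 - 38135) = 1/(-101444) = -1/101444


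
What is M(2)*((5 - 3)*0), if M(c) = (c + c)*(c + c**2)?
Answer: 0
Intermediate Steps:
M(c) = 2*c*(c + c**2) (M(c) = (2*c)*(c + c**2) = 2*c*(c + c**2))
M(2)*((5 - 3)*0) = (2*2**2*(1 + 2))*((5 - 3)*0) = (2*4*3)*(2*0) = 24*0 = 0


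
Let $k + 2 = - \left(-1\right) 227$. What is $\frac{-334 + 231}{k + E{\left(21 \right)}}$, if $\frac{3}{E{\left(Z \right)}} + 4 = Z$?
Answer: $- \frac{1751}{3828} \approx -0.45742$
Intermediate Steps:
$E{\left(Z \right)} = \frac{3}{-4 + Z}$
$k = 225$ ($k = -2 - \left(-1\right) 227 = -2 - -227 = -2 + 227 = 225$)
$\frac{-334 + 231}{k + E{\left(21 \right)}} = \frac{-334 + 231}{225 + \frac{3}{-4 + 21}} = - \frac{103}{225 + \frac{3}{17}} = - \frac{103}{\frac{3828}{17}} = \left(-103\right) \frac{17}{3828} = - \frac{1751}{3828}$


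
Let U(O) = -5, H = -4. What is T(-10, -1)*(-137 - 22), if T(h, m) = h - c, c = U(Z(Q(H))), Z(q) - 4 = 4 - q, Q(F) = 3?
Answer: 795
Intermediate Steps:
Z(q) = 8 - q (Z(q) = 4 + (4 - q) = 8 - q)
c = -5
T(h, m) = 5 + h (T(h, m) = h - 1*(-5) = h + 5 = 5 + h)
T(-10, -1)*(-137 - 22) = (5 - 10)*(-137 - 22) = -5*(-159) = 795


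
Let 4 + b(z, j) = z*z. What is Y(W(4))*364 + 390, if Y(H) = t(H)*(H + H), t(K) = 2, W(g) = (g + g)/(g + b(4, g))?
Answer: 1118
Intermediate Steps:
b(z, j) = -4 + z² (b(z, j) = -4 + z*z = -4 + z²)
W(g) = 2*g/(12 + g) (W(g) = (g + g)/(g + (-4 + 4²)) = (2*g)/(g + (-4 + 16)) = (2*g)/(g + 12) = (2*g)/(12 + g) = 2*g/(12 + g))
Y(H) = 4*H (Y(H) = 2*(H + H) = 2*(2*H) = 4*H)
Y(W(4))*364 + 390 = (4*(2*4/(12 + 4)))*364 + 390 = (4*(2*4/16))*364 + 390 = (4*(2*4*(1/16)))*364 + 390 = (4*(½))*364 + 390 = 2*364 + 390 = 728 + 390 = 1118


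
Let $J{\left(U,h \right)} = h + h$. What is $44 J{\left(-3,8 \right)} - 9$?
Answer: $695$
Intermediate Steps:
$J{\left(U,h \right)} = 2 h$
$44 J{\left(-3,8 \right)} - 9 = 44 \cdot 2 \cdot 8 - 9 = 44 \cdot 16 - 9 = 704 - 9 = 695$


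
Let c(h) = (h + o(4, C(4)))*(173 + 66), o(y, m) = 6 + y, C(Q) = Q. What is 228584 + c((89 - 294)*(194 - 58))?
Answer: -6432346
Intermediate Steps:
c(h) = 2390 + 239*h (c(h) = (h + (6 + 4))*(173 + 66) = (h + 10)*239 = (10 + h)*239 = 2390 + 239*h)
228584 + c((89 - 294)*(194 - 58)) = 228584 + (2390 + 239*((89 - 294)*(194 - 58))) = 228584 + (2390 + 239*(-205*136)) = 228584 + (2390 + 239*(-27880)) = 228584 + (2390 - 6663320) = 228584 - 6660930 = -6432346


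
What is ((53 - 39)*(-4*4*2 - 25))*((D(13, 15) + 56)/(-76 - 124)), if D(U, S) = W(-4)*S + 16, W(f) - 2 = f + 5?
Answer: 46683/100 ≈ 466.83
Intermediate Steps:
W(f) = 7 + f (W(f) = 2 + (f + 5) = 2 + (5 + f) = 7 + f)
D(U, S) = 16 + 3*S (D(U, S) = (7 - 4)*S + 16 = 3*S + 16 = 16 + 3*S)
((53 - 39)*(-4*4*2 - 25))*((D(13, 15) + 56)/(-76 - 124)) = ((53 - 39)*(-4*4*2 - 25))*(((16 + 3*15) + 56)/(-76 - 124)) = (14*(-16*2 - 25))*(((16 + 45) + 56)/(-200)) = (14*(-32 - 25))*((61 + 56)*(-1/200)) = (14*(-57))*(117*(-1/200)) = -798*(-117/200) = 46683/100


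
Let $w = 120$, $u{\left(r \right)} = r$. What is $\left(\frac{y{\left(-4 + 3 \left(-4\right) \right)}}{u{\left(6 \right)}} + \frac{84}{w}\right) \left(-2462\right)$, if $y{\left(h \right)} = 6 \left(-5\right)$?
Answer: $\frac{52933}{5} \approx 10587.0$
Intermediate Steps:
$y{\left(h \right)} = -30$
$\left(\frac{y{\left(-4 + 3 \left(-4\right) \right)}}{u{\left(6 \right)}} + \frac{84}{w}\right) \left(-2462\right) = \left(- \frac{30}{6} + \frac{84}{120}\right) \left(-2462\right) = \left(\left(-30\right) \frac{1}{6} + 84 \cdot \frac{1}{120}\right) \left(-2462\right) = \left(-5 + \frac{7}{10}\right) \left(-2462\right) = \left(- \frac{43}{10}\right) \left(-2462\right) = \frac{52933}{5}$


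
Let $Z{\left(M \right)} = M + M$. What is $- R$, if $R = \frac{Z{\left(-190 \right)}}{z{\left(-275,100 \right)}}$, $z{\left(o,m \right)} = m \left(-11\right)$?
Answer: $- \frac{19}{55} \approx -0.34545$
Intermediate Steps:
$z{\left(o,m \right)} = - 11 m$
$Z{\left(M \right)} = 2 M$
$R = \frac{19}{55}$ ($R = \frac{2 \left(-190\right)}{\left(-11\right) 100} = - \frac{380}{-1100} = \left(-380\right) \left(- \frac{1}{1100}\right) = \frac{19}{55} \approx 0.34545$)
$- R = \left(-1\right) \frac{19}{55} = - \frac{19}{55}$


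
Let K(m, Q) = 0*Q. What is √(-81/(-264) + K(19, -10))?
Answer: 3*√66/44 ≈ 0.55391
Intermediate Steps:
K(m, Q) = 0
√(-81/(-264) + K(19, -10)) = √(-81/(-264) + 0) = √(-81*(-1/264) + 0) = √(27/88 + 0) = √(27/88) = 3*√66/44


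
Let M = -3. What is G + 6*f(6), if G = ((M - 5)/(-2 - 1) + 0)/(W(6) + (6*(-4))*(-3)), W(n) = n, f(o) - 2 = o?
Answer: 5620/117 ≈ 48.034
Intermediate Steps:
f(o) = 2 + o
G = 4/117 (G = ((-3 - 5)/(-2 - 1) + 0)/(6 + (6*(-4))*(-3)) = (-8/(-3) + 0)/(6 - 24*(-3)) = (-8*(-⅓) + 0)/(6 + 72) = (8/3 + 0)/78 = (8/3)*(1/78) = 4/117 ≈ 0.034188)
G + 6*f(6) = 4/117 + 6*(2 + 6) = 4/117 + 6*8 = 4/117 + 48 = 5620/117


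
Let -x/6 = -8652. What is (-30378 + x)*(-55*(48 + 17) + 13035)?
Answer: 203711640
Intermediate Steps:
x = 51912 (x = -6*(-8652) = 51912)
(-30378 + x)*(-55*(48 + 17) + 13035) = (-30378 + 51912)*(-55*(48 + 17) + 13035) = 21534*(-55*65 + 13035) = 21534*(-3575 + 13035) = 21534*9460 = 203711640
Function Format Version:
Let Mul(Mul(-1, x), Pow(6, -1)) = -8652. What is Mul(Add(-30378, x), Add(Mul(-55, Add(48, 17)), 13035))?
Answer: 203711640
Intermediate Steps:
x = 51912 (x = Mul(-6, -8652) = 51912)
Mul(Add(-30378, x), Add(Mul(-55, Add(48, 17)), 13035)) = Mul(Add(-30378, 51912), Add(Mul(-55, Add(48, 17)), 13035)) = Mul(21534, Add(Mul(-55, 65), 13035)) = Mul(21534, Add(-3575, 13035)) = Mul(21534, 9460) = 203711640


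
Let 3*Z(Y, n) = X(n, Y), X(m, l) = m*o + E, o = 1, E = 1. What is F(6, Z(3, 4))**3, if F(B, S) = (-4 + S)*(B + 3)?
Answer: -9261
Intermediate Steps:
X(m, l) = 1 + m (X(m, l) = m*1 + 1 = m + 1 = 1 + m)
Z(Y, n) = 1/3 + n/3 (Z(Y, n) = (1 + n)/3 = 1/3 + n/3)
F(B, S) = (-4 + S)*(3 + B)
F(6, Z(3, 4))**3 = (-12 - 4*6 + 3*(1/3 + (1/3)*4) + 6*(1/3 + (1/3)*4))**3 = (-12 - 24 + 3*(1/3 + 4/3) + 6*(1/3 + 4/3))**3 = (-12 - 24 + 3*(5/3) + 6*(5/3))**3 = (-12 - 24 + 5 + 10)**3 = (-21)**3 = -9261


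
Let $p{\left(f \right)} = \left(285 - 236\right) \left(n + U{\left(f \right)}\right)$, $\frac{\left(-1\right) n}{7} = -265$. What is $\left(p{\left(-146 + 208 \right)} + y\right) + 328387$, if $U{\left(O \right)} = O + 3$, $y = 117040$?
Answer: $539507$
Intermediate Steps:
$n = 1855$ ($n = \left(-7\right) \left(-265\right) = 1855$)
$U{\left(O \right)} = 3 + O$
$p{\left(f \right)} = 91042 + 49 f$ ($p{\left(f \right)} = \left(285 - 236\right) \left(1855 + \left(3 + f\right)\right) = 49 \left(1858 + f\right) = 91042 + 49 f$)
$\left(p{\left(-146 + 208 \right)} + y\right) + 328387 = \left(\left(91042 + 49 \left(-146 + 208\right)\right) + 117040\right) + 328387 = \left(\left(91042 + 49 \cdot 62\right) + 117040\right) + 328387 = \left(\left(91042 + 3038\right) + 117040\right) + 328387 = \left(94080 + 117040\right) + 328387 = 211120 + 328387 = 539507$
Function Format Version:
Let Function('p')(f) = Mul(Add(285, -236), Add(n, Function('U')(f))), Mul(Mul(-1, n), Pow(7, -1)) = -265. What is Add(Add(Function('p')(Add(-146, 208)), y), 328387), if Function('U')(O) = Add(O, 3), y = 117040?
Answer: 539507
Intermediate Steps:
n = 1855 (n = Mul(-7, -265) = 1855)
Function('U')(O) = Add(3, O)
Function('p')(f) = Add(91042, Mul(49, f)) (Function('p')(f) = Mul(Add(285, -236), Add(1855, Add(3, f))) = Mul(49, Add(1858, f)) = Add(91042, Mul(49, f)))
Add(Add(Function('p')(Add(-146, 208)), y), 328387) = Add(Add(Add(91042, Mul(49, Add(-146, 208))), 117040), 328387) = Add(Add(Add(91042, Mul(49, 62)), 117040), 328387) = Add(Add(Add(91042, 3038), 117040), 328387) = Add(Add(94080, 117040), 328387) = Add(211120, 328387) = 539507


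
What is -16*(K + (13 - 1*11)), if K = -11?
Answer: 144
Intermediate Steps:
-16*(K + (13 - 1*11)) = -16*(-11 + (13 - 1*11)) = -16*(-11 + (13 - 11)) = -16*(-11 + 2) = -16*(-9) = 144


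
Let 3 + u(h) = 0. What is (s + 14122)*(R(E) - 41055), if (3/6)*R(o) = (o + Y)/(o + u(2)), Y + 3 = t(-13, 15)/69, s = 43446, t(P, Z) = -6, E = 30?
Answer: -1467633813856/621 ≈ -2.3633e+9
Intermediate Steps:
u(h) = -3 (u(h) = -3 + 0 = -3)
Y = -71/23 (Y = -3 - 6/69 = -3 - 6*1/69 = -3 - 2/23 = -71/23 ≈ -3.0870)
R(o) = 2*(-71/23 + o)/(-3 + o) (R(o) = 2*((o - 71/23)/(o - 3)) = 2*((-71/23 + o)/(-3 + o)) = 2*(-71/23 + o)/(-3 + o))
(s + 14122)*(R(E) - 41055) = (43446 + 14122)*(2*(-71 + 23*30)/(23*(-3 + 30)) - 41055) = 57568*((2/23)*(-71 + 690)/27 - 41055) = 57568*((2/23)*(1/27)*619 - 41055) = 57568*(1238/621 - 41055) = 57568*(-25493917/621) = -1467633813856/621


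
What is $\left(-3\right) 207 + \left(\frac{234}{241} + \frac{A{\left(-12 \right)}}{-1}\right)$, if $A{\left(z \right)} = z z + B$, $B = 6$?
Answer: $- \frac{185577}{241} \approx -770.03$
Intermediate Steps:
$A{\left(z \right)} = 6 + z^{2}$ ($A{\left(z \right)} = z z + 6 = z^{2} + 6 = 6 + z^{2}$)
$\left(-3\right) 207 + \left(\frac{234}{241} + \frac{A{\left(-12 \right)}}{-1}\right) = \left(-3\right) 207 + \left(\frac{234}{241} + \frac{6 + \left(-12\right)^{2}}{-1}\right) = -621 + \left(234 \cdot \frac{1}{241} + \left(6 + 144\right) \left(-1\right)\right) = -621 + \left(\frac{234}{241} + 150 \left(-1\right)\right) = -621 + \left(\frac{234}{241} - 150\right) = -621 - \frac{35916}{241} = - \frac{185577}{241}$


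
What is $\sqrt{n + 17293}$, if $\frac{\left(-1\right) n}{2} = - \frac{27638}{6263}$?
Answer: $\frac{\sqrt{678667041105}}{6263} \approx 131.54$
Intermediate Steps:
$n = \frac{55276}{6263}$ ($n = - 2 \left(- \frac{27638}{6263}\right) = - 2 \left(\left(-27638\right) \frac{1}{6263}\right) = \left(-2\right) \left(- \frac{27638}{6263}\right) = \frac{55276}{6263} \approx 8.8258$)
$\sqrt{n + 17293} = \sqrt{\frac{55276}{6263} + 17293} = \sqrt{\frac{108361335}{6263}} = \frac{\sqrt{678667041105}}{6263}$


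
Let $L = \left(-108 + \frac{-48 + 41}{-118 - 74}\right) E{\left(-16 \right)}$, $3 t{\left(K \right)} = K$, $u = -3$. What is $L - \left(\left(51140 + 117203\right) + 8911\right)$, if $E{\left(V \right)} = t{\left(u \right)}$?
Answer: $- \frac{34012039}{192} \approx -1.7715 \cdot 10^{5}$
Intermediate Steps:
$t{\left(K \right)} = \frac{K}{3}$
$E{\left(V \right)} = -1$ ($E{\left(V \right)} = \frac{1}{3} \left(-3\right) = -1$)
$L = \frac{20729}{192}$ ($L = \left(-108 + \frac{-48 + 41}{-118 - 74}\right) \left(-1\right) = \left(-108 - \frac{7}{-192}\right) \left(-1\right) = \left(-108 - - \frac{7}{192}\right) \left(-1\right) = \left(-108 + \frac{7}{192}\right) \left(-1\right) = \left(- \frac{20729}{192}\right) \left(-1\right) = \frac{20729}{192} \approx 107.96$)
$L - \left(\left(51140 + 117203\right) + 8911\right) = \frac{20729}{192} - \left(\left(51140 + 117203\right) + 8911\right) = \frac{20729}{192} - \left(168343 + 8911\right) = \frac{20729}{192} - 177254 = - \frac{34012039}{192}$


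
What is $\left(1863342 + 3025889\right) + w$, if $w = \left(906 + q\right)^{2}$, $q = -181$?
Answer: $5414856$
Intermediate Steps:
$w = 525625$ ($w = \left(906 - 181\right)^{2} = 725^{2} = 525625$)
$\left(1863342 + 3025889\right) + w = \left(1863342 + 3025889\right) + 525625 = 4889231 + 525625 = 5414856$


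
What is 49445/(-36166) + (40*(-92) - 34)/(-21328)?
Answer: -230060609/192837112 ≈ -1.1930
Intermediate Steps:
49445/(-36166) + (40*(-92) - 34)/(-21328) = 49445*(-1/36166) + (-3680 - 34)*(-1/21328) = -49445/36166 - 3714*(-1/21328) = -49445/36166 + 1857/10664 = -230060609/192837112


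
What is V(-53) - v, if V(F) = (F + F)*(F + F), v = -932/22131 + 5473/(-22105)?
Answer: 5496857588003/489205755 ≈ 11236.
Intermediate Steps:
v = -141724823/489205755 (v = -932*1/22131 + 5473*(-1/22105) = -932/22131 - 5473/22105 = -141724823/489205755 ≈ -0.28970)
V(F) = 4*F**2 (V(F) = (2*F)*(2*F) = 4*F**2)
V(-53) - v = 4*(-53)**2 - 1*(-141724823/489205755) = 4*2809 + 141724823/489205755 = 11236 + 141724823/489205755 = 5496857588003/489205755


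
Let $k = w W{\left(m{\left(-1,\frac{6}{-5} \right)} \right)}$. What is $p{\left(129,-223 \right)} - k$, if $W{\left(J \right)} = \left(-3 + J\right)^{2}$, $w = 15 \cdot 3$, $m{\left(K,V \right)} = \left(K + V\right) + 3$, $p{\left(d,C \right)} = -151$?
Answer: $- \frac{1844}{5} \approx -368.8$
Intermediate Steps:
$m{\left(K,V \right)} = 3 + K + V$
$w = 45$
$k = \frac{1089}{5}$ ($k = 45 \left(-3 + \left(3 - 1 + \frac{6}{-5}\right)\right)^{2} = 45 \left(-3 + \left(3 - 1 + 6 \left(- \frac{1}{5}\right)\right)\right)^{2} = 45 \left(-3 - - \frac{4}{5}\right)^{2} = 45 \left(-3 + \frac{4}{5}\right)^{2} = 45 \left(- \frac{11}{5}\right)^{2} = 45 \cdot \frac{121}{25} = \frac{1089}{5} \approx 217.8$)
$p{\left(129,-223 \right)} - k = -151 - \frac{1089}{5} = - \frac{1844}{5}$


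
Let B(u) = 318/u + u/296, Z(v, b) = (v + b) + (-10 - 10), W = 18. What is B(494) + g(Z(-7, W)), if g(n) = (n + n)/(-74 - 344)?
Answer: 947267/402116 ≈ 2.3557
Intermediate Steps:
Z(v, b) = -20 + b + v (Z(v, b) = (b + v) - 20 = -20 + b + v)
g(n) = -n/209 (g(n) = (2*n)/(-418) = (2*n)*(-1/418) = -n/209)
B(u) = 318/u + u/296 (B(u) = 318/u + u*(1/296) = 318/u + u/296)
B(494) + g(Z(-7, W)) = (318/494 + (1/296)*494) - (-20 + 18 - 7)/209 = (318*(1/494) + 247/148) - 1/209*(-9) = (159/247 + 247/148) + 9/209 = 84541/36556 + 9/209 = 947267/402116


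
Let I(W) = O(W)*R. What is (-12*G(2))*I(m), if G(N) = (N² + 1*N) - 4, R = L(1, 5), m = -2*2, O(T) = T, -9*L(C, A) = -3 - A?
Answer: 256/3 ≈ 85.333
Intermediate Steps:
L(C, A) = ⅓ + A/9 (L(C, A) = -(-3 - A)/9 = ⅓ + A/9)
m = -4
R = 8/9 (R = ⅓ + (⅑)*5 = ⅓ + 5/9 = 8/9 ≈ 0.88889)
G(N) = -4 + N + N² (G(N) = (N² + N) - 4 = (N + N²) - 4 = -4 + N + N²)
I(W) = 8*W/9 (I(W) = W*(8/9) = 8*W/9)
(-12*G(2))*I(m) = (-12*(-4 + 2 + 2²))*((8/9)*(-4)) = -12*(-4 + 2 + 4)*(-32/9) = -12*2*(-32/9) = -24*(-32/9) = 256/3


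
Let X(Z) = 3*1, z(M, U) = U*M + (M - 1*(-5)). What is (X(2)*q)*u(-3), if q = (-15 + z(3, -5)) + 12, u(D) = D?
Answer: 90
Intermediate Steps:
z(M, U) = 5 + M + M*U (z(M, U) = M*U + (M + 5) = M*U + (5 + M) = 5 + M + M*U)
X(Z) = 3
q = -10 (q = (-15 + (5 + 3 + 3*(-5))) + 12 = (-15 + (5 + 3 - 15)) + 12 = (-15 - 7) + 12 = -22 + 12 = -10)
(X(2)*q)*u(-3) = (3*(-10))*(-3) = -30*(-3) = 90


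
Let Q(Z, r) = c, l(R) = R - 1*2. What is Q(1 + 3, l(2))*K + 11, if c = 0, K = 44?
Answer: 11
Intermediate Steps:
l(R) = -2 + R (l(R) = R - 2 = -2 + R)
Q(Z, r) = 0
Q(1 + 3, l(2))*K + 11 = 0*44 + 11 = 0 + 11 = 11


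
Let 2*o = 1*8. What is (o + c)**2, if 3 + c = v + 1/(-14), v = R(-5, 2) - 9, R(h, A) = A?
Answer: 7225/196 ≈ 36.862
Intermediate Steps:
o = 4 (o = (1*8)/2 = (1/2)*8 = 4)
v = -7 (v = 2 - 9 = -7)
c = -141/14 (c = -3 + (-7 + 1/(-14)) = -3 + (-7 - 1/14) = -3 - 99/14 = -141/14 ≈ -10.071)
(o + c)**2 = (4 - 141/14)**2 = (-85/14)**2 = 7225/196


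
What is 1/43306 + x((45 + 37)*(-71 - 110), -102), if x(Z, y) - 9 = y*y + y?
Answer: 446528167/43306 ≈ 10311.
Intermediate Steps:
x(Z, y) = 9 + y + y² (x(Z, y) = 9 + (y*y + y) = 9 + (y² + y) = 9 + (y + y²) = 9 + y + y²)
1/43306 + x((45 + 37)*(-71 - 110), -102) = 1/43306 + (9 - 102 + (-102)²) = 1/43306 + (9 - 102 + 10404) = 1/43306 + 10311 = 446528167/43306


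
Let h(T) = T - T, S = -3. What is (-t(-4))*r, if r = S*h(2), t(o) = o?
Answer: 0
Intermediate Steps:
h(T) = 0
r = 0 (r = -3*0 = 0)
(-t(-4))*r = -1*(-4)*0 = 4*0 = 0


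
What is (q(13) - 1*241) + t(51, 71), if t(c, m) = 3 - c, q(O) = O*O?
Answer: -120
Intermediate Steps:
q(O) = O²
(q(13) - 1*241) + t(51, 71) = (13² - 1*241) + (3 - 1*51) = (169 - 241) + (3 - 51) = -72 - 48 = -120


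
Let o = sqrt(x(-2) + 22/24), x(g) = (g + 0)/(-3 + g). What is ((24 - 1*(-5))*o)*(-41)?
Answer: -1189*sqrt(1185)/30 ≈ -1364.3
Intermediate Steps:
x(g) = g/(-3 + g)
o = sqrt(1185)/30 (o = sqrt(-2/(-3 - 2) + 22/24) = sqrt(-2/(-5) + 22*(1/24)) = sqrt(-2*(-1/5) + 11/12) = sqrt(2/5 + 11/12) = sqrt(79/60) = sqrt(1185)/30 ≈ 1.1475)
((24 - 1*(-5))*o)*(-41) = ((24 - 1*(-5))*(sqrt(1185)/30))*(-41) = ((24 + 5)*(sqrt(1185)/30))*(-41) = (29*(sqrt(1185)/30))*(-41) = (29*sqrt(1185)/30)*(-41) = -1189*sqrt(1185)/30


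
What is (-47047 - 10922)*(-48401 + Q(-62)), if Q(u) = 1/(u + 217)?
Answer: 434892365226/155 ≈ 2.8058e+9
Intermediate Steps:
Q(u) = 1/(217 + u)
(-47047 - 10922)*(-48401 + Q(-62)) = (-47047 - 10922)*(-48401 + 1/(217 - 62)) = -57969*(-48401 + 1/155) = -57969*(-7502154/155) = 434892365226/155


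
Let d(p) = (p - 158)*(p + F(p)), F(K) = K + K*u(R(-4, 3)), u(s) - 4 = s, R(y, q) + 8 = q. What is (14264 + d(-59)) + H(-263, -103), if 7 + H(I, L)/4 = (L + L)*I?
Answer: 243751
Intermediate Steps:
H(I, L) = -28 + 8*I*L (H(I, L) = -28 + 4*((L + L)*I) = -28 + 4*((2*L)*I) = -28 + 4*(2*I*L) = -28 + 8*I*L)
R(y, q) = -8 + q
u(s) = 4 + s
F(K) = 0 (F(K) = K + K*(4 + (-8 + 3)) = K + K*(4 - 5) = K + K*(-1) = K - K = 0)
d(p) = p*(-158 + p) (d(p) = (p - 158)*(p + 0) = (-158 + p)*p = p*(-158 + p))
(14264 + d(-59)) + H(-263, -103) = (14264 - 59*(-158 - 59)) + (-28 + 8*(-263)*(-103)) = (14264 - 59*(-217)) + (-28 + 216712) = (14264 + 12803) + 216684 = 27067 + 216684 = 243751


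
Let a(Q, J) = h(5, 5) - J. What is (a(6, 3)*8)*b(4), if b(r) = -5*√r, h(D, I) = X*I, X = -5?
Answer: 2240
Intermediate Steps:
h(D, I) = -5*I
a(Q, J) = -25 - J (a(Q, J) = -5*5 - J = -25 - J)
(a(6, 3)*8)*b(4) = ((-25 - 1*3)*8)*(-5*√4) = ((-25 - 3)*8)*(-5*2) = -28*8*(-10) = -224*(-10) = 2240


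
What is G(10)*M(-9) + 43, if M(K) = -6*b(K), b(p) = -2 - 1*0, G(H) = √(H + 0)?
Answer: 43 + 12*√10 ≈ 80.947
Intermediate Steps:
G(H) = √H
b(p) = -2 (b(p) = -2 + 0 = -2)
M(K) = 12 (M(K) = -6*(-2) = 12)
G(10)*M(-9) + 43 = √10*12 + 43 = 12*√10 + 43 = 43 + 12*√10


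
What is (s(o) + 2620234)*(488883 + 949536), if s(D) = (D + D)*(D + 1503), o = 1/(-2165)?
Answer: 17666115274925271378/4687225 ≈ 3.7690e+12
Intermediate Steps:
o = -1/2165 ≈ -0.00046189
s(D) = 2*D*(1503 + D) (s(D) = (2*D)*(1503 + D) = 2*D*(1503 + D))
(s(o) + 2620234)*(488883 + 949536) = (2*(-1/2165)*(1503 - 1/2165) + 2620234)*(488883 + 949536) = (2*(-1/2165)*(3253994/2165) + 2620234)*1438419 = (-6507988/4687225 + 2620234)*1438419 = (12281619802662/4687225)*1438419 = 17666115274925271378/4687225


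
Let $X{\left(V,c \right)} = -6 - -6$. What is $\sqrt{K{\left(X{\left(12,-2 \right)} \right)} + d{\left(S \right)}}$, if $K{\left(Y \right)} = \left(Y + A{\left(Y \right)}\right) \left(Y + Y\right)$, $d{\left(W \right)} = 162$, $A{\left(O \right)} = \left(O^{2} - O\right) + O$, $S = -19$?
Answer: $9 \sqrt{2} \approx 12.728$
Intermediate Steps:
$A{\left(O \right)} = O^{2}$
$X{\left(V,c \right)} = 0$ ($X{\left(V,c \right)} = -6 + 6 = 0$)
$K{\left(Y \right)} = 2 Y \left(Y + Y^{2}\right)$ ($K{\left(Y \right)} = \left(Y + Y^{2}\right) \left(Y + Y\right) = \left(Y + Y^{2}\right) 2 Y = 2 Y \left(Y + Y^{2}\right)$)
$\sqrt{K{\left(X{\left(12,-2 \right)} \right)} + d{\left(S \right)}} = \sqrt{2 \cdot 0^{2} \left(1 + 0\right) + 162} = \sqrt{2 \cdot 0 \cdot 1 + 162} = \sqrt{0 + 162} = \sqrt{162} = 9 \sqrt{2}$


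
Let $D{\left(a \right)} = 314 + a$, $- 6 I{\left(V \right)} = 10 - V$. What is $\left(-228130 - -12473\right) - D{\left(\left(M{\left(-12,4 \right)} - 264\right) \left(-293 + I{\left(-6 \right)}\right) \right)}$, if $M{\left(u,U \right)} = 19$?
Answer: $- \frac{865228}{3} \approx -2.8841 \cdot 10^{5}$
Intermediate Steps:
$I{\left(V \right)} = - \frac{5}{3} + \frac{V}{6}$ ($I{\left(V \right)} = - \frac{10 - V}{6} = - \frac{5}{3} + \frac{V}{6}$)
$\left(-228130 - -12473\right) - D{\left(\left(M{\left(-12,4 \right)} - 264\right) \left(-293 + I{\left(-6 \right)}\right) \right)} = \left(-228130 - -12473\right) - \left(314 + \left(19 - 264\right) \left(-293 + \left(- \frac{5}{3} + \frac{1}{6} \left(-6\right)\right)\right)\right) = \left(-228130 + 12473\right) - \left(314 - 245 \left(-293 - \frac{8}{3}\right)\right) = -215657 - \left(314 - 245 \left(-293 - \frac{8}{3}\right)\right) = -215657 - \left(314 - - \frac{217315}{3}\right) = -215657 - \left(314 + \frac{217315}{3}\right) = -215657 - \frac{218257}{3} = - \frac{865228}{3}$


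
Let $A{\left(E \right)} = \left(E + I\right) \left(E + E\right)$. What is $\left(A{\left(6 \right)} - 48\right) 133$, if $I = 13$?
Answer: $23940$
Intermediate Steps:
$A{\left(E \right)} = 2 E \left(13 + E\right)$ ($A{\left(E \right)} = \left(E + 13\right) \left(E + E\right) = \left(13 + E\right) 2 E = 2 E \left(13 + E\right)$)
$\left(A{\left(6 \right)} - 48\right) 133 = \left(2 \cdot 6 \left(13 + 6\right) - 48\right) 133 = \left(2 \cdot 6 \cdot 19 - 48\right) 133 = \left(228 - 48\right) 133 = 180 \cdot 133 = 23940$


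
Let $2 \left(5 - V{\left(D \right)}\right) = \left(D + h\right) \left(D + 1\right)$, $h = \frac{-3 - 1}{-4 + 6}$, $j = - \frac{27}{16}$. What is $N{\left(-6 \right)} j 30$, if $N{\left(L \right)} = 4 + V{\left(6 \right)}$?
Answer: $\frac{2025}{8} \approx 253.13$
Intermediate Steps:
$j = - \frac{27}{16}$ ($j = \left(-27\right) \frac{1}{16} = - \frac{27}{16} \approx -1.6875$)
$h = -2$ ($h = - \frac{4}{2} = \left(-4\right) \frac{1}{2} = -2$)
$V{\left(D \right)} = 5 - \frac{\left(1 + D\right) \left(-2 + D\right)}{2}$ ($V{\left(D \right)} = 5 - \frac{\left(D - 2\right) \left(D + 1\right)}{2} = 5 - \frac{\left(-2 + D\right) \left(1 + D\right)}{2} = 5 - \frac{\left(1 + D\right) \left(-2 + D\right)}{2}$)
$N{\left(L \right)} = -5$ ($N{\left(L \right)} = 4 + \left(6 + \frac{1}{2} \cdot 6 - \frac{6^{2}}{2}\right) = 4 + \left(6 + 3 - 18\right) = 4 - 9 = -5$)
$N{\left(-6 \right)} j 30 = \left(-5\right) \left(- \frac{27}{16}\right) 30 = \frac{135}{16} \cdot 30 = \frac{2025}{8}$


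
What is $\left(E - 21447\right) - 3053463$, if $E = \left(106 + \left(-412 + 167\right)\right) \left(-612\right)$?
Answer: $-2989842$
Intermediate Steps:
$E = 85068$ ($E = \left(106 - 245\right) \left(-612\right) = \left(-139\right) \left(-612\right) = 85068$)
$\left(E - 21447\right) - 3053463 = \left(85068 - 21447\right) - 3053463 = 63621 - 3053463 = -2989842$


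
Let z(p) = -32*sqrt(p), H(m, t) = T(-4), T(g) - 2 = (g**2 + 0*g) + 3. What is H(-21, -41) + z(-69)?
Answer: 21 - 32*I*sqrt(69) ≈ 21.0 - 265.81*I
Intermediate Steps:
T(g) = 5 + g**2 (T(g) = 2 + ((g**2 + 0*g) + 3) = 2 + ((g**2 + 0) + 3) = 2 + (g**2 + 3) = 2 + (3 + g**2) = 5 + g**2)
H(m, t) = 21 (H(m, t) = 5 + (-4)**2 = 5 + 16 = 21)
H(-21, -41) + z(-69) = 21 - 32*I*sqrt(69)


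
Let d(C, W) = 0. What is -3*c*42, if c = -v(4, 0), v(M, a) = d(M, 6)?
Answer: 0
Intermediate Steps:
v(M, a) = 0
c = 0 (c = -1*0 = 0)
-3*c*42 = -3*0*42 = 0*42 = 0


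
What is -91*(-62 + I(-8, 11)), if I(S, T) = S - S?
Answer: 5642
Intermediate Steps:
I(S, T) = 0
-91*(-62 + I(-8, 11)) = -91*(-62 + 0) = -91*(-62) = 5642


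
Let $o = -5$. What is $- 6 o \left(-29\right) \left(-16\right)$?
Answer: $13920$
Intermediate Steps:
$- 6 o \left(-29\right) \left(-16\right) = \left(-6\right) \left(-5\right) \left(-29\right) \left(-16\right) = 30 \left(-29\right) \left(-16\right) = \left(-870\right) \left(-16\right) = 13920$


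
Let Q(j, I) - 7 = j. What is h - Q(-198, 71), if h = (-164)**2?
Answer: 27087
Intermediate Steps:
Q(j, I) = 7 + j
h = 26896
h - Q(-198, 71) = 26896 - (7 - 198) = 26896 - 1*(-191) = 26896 + 191 = 27087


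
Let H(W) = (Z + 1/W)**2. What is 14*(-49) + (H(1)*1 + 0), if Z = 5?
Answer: -650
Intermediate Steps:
H(W) = (5 + 1/W)**2
14*(-49) + (H(1)*1 + 0) = 14*(-49) + (((1 + 5*1)**2/1**2)*1 + 0) = -686 + ((1*(1 + 5)**2)*1 + 0) = -686 + ((1*6**2)*1 + 0) = -686 + ((1*36)*1 + 0) = -686 + (36*1 + 0) = -686 + (36 + 0) = -686 + 36 = -650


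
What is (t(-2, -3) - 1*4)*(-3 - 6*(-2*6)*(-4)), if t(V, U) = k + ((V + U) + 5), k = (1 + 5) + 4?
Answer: -1746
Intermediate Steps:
k = 10 (k = 6 + 4 = 10)
t(V, U) = 15 + U + V (t(V, U) = 10 + ((V + U) + 5) = 10 + ((U + V) + 5) = 10 + (5 + U + V) = 15 + U + V)
(t(-2, -3) - 1*4)*(-3 - 6*(-2*6)*(-4)) = ((15 - 3 - 2) - 1*4)*(-3 - 6*(-2*6)*(-4)) = (10 - 4)*(-3 - (-72)*(-4)) = 6*(-3 - 6*48) = 6*(-3 - 288) = 6*(-291) = -1746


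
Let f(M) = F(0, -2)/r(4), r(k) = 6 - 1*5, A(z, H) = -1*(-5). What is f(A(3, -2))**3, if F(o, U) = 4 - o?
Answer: 64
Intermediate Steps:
A(z, H) = 5
r(k) = 1 (r(k) = 6 - 5 = 1)
f(M) = 4 (f(M) = (4 - 1*0)/1 = (4 + 0)*1 = 4*1 = 4)
f(A(3, -2))**3 = 4**3 = 64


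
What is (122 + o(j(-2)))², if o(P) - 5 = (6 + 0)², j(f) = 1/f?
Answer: 26569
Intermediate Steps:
o(P) = 41 (o(P) = 5 + (6 + 0)² = 5 + 6² = 5 + 36 = 41)
(122 + o(j(-2)))² = (122 + 41)² = 163² = 26569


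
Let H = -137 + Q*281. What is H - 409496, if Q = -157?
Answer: -453750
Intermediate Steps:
H = -44254 (H = -137 - 157*281 = -137 - 44117 = -44254)
H - 409496 = -44254 - 409496 = -453750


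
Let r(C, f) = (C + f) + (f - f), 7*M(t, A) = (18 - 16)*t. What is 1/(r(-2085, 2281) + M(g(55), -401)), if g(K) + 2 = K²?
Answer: 7/7418 ≈ 0.00094365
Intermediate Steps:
g(K) = -2 + K²
M(t, A) = 2*t/7 (M(t, A) = ((18 - 16)*t)/7 = (2*t)/7 = 2*t/7)
r(C, f) = C + f (r(C, f) = (C + f) + 0 = C + f)
1/(r(-2085, 2281) + M(g(55), -401)) = 1/((-2085 + 2281) + 2*(-2 + 55²)/7) = 1/(196 + 2*(-2 + 3025)/7) = 1/(196 + (2/7)*3023) = 1/(196 + 6046/7) = 1/(7418/7) = 7/7418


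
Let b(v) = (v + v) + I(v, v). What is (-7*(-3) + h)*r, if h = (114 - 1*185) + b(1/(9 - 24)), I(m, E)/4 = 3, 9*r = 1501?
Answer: -858572/135 ≈ -6359.8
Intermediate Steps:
r = 1501/9 (r = (1/9)*1501 = 1501/9 ≈ 166.78)
I(m, E) = 12 (I(m, E) = 4*3 = 12)
b(v) = 12 + 2*v (b(v) = (v + v) + 12 = 2*v + 12 = 12 + 2*v)
h = -887/15 (h = (114 - 1*185) + (12 + 2/(9 - 24)) = (114 - 185) + (12 + 2/(-15)) = -71 + (12 + 2*(-1/15)) = -71 + (12 - 2/15) = -71 + 178/15 = -887/15 ≈ -59.133)
(-7*(-3) + h)*r = (-7*(-3) - 887/15)*(1501/9) = (21 - 887/15)*(1501/9) = -572/15*1501/9 = -858572/135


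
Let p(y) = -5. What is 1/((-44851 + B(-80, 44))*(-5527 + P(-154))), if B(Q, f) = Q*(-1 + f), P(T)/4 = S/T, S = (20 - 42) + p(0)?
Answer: 77/20549027775 ≈ 3.7471e-9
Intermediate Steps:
S = -27 (S = (20 - 42) - 5 = -22 - 5 = -27)
P(T) = -108/T (P(T) = 4*(-27/T) = -108/T)
1/((-44851 + B(-80, 44))*(-5527 + P(-154))) = 1/((-44851 - 80*(-1 + 44))*(-5527 - 108/(-154))) = 1/((-44851 - 80*43)*(-5527 - 108*(-1/154))) = 1/((-44851 - 3440)*(-5527 + 54/77)) = 1/(-48291*(-425525/77)) = 1/(20549027775/77) = 77/20549027775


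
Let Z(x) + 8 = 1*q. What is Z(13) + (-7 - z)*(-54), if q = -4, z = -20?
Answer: -714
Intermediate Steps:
Z(x) = -12 (Z(x) = -8 + 1*(-4) = -8 - 4 = -12)
Z(13) + (-7 - z)*(-54) = -12 + (-7 - 1*(-20))*(-54) = -12 + (-7 + 20)*(-54) = -12 + 13*(-54) = -12 - 702 = -714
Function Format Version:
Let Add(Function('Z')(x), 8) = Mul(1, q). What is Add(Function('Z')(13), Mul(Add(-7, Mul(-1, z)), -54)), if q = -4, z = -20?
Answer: -714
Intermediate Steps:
Function('Z')(x) = -12 (Function('Z')(x) = Add(-8, Mul(1, -4)) = Add(-8, -4) = -12)
Add(Function('Z')(13), Mul(Add(-7, Mul(-1, z)), -54)) = Add(-12, Mul(Add(-7, Mul(-1, -20)), -54)) = Add(-12, Mul(Add(-7, 20), -54)) = Add(-12, Mul(13, -54)) = Add(-12, -702) = -714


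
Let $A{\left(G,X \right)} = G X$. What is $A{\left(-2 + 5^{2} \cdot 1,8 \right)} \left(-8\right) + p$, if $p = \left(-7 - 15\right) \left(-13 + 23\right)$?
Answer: $-1692$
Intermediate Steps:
$p = -220$ ($p = \left(-22\right) 10 = -220$)
$A{\left(-2 + 5^{2} \cdot 1,8 \right)} \left(-8\right) + p = \left(-2 + 5^{2} \cdot 1\right) 8 \left(-8\right) - 220 = \left(-2 + 25 \cdot 1\right) 8 \left(-8\right) - 220 = \left(-2 + 25\right) 8 \left(-8\right) - 220 = 23 \cdot 8 \left(-8\right) - 220 = 184 \left(-8\right) - 220 = -1472 - 220 = -1692$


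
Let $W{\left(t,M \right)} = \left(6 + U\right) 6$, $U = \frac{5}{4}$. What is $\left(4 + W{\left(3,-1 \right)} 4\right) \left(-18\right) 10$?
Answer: $-32040$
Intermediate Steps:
$U = \frac{5}{4}$ ($U = 5 \cdot \frac{1}{4} = \frac{5}{4} \approx 1.25$)
$W{\left(t,M \right)} = \frac{87}{2}$ ($W{\left(t,M \right)} = \left(6 + \frac{5}{4}\right) 6 = \frac{29}{4} \cdot 6 = \frac{87}{2}$)
$\left(4 + W{\left(3,-1 \right)} 4\right) \left(-18\right) 10 = \left(4 + \frac{87}{2} \cdot 4\right) \left(-18\right) 10 = \left(4 + 174\right) \left(-18\right) 10 = 178 \left(-18\right) 10 = \left(-3204\right) 10 = -32040$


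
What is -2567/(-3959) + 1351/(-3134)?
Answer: 2696369/12407506 ≈ 0.21732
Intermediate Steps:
-2567/(-3959) + 1351/(-3134) = -2567*(-1/3959) + 1351*(-1/3134) = 2567/3959 - 1351/3134 = 2696369/12407506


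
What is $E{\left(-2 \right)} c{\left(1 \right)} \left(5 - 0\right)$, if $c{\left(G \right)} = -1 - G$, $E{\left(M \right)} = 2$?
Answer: $-20$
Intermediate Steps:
$E{\left(-2 \right)} c{\left(1 \right)} \left(5 - 0\right) = 2 \left(-1 - 1\right) \left(5 - 0\right) = 2 \left(-1 - 1\right) \left(5 + 0\right) = 2 \left(-2\right) 5 = \left(-4\right) 5 = -20$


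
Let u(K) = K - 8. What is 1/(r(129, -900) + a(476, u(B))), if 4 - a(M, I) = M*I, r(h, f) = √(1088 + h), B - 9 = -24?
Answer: 10952/119945087 - √1217/119945087 ≈ 9.1018e-5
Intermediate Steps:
B = -15 (B = 9 - 24 = -15)
u(K) = -8 + K
a(M, I) = 4 - I*M (a(M, I) = 4 - M*I = 4 - I*M)
1/(r(129, -900) + a(476, u(B))) = 1/(√(1088 + 129) + (4 - 1*(-8 - 15)*476)) = 1/(√1217 + (4 - 1*(-23)*476)) = 1/(√1217 + (4 + 10948)) = 1/(√1217 + 10952) = 1/(10952 + √1217)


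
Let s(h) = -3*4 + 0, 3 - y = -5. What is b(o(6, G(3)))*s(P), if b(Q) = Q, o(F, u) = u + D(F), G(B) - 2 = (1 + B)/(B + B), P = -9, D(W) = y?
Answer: -128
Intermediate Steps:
y = 8 (y = 3 - 1*(-5) = 3 + 5 = 8)
D(W) = 8
G(B) = 2 + (1 + B)/(2*B) (G(B) = 2 + (1 + B)/(B + B) = 2 + (1 + B)/((2*B)) = 2 + (1 + B)*(1/(2*B)) = 2 + (1 + B)/(2*B))
o(F, u) = 8 + u (o(F, u) = u + 8 = 8 + u)
s(h) = -12 (s(h) = -12 + 0 = -12)
b(o(6, G(3)))*s(P) = (8 + (½)*(1 + 5*3)/3)*(-12) = (8 + (½)*(⅓)*(1 + 15))*(-12) = (8 + (½)*(⅓)*16)*(-12) = (8 + 8/3)*(-12) = (32/3)*(-12) = -128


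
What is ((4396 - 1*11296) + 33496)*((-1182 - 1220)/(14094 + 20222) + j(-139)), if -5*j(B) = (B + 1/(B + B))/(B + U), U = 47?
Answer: -5132050597/518470 ≈ -9898.5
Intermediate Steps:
j(B) = -(B + 1/(2*B))/(5*(47 + B)) (j(B) = -(B + 1/(B + B))/(5*(B + 47)) = -(B + 1/(2*B))/(5*(47 + B)))
((4396 - 1*11296) + 33496)*((-1182 - 1220)/(14094 + 20222) + j(-139)) = ((4396 - 1*11296) + 33496)*((-1182 - 1220)/(14094 + 20222) + (⅒)*(-1 - 2*(-139)²)/(-139*(47 - 139))) = ((4396 - 11296) + 33496)*(-2402/34316 + (⅒)*(-1/139)*(-1 - 2*19321)/(-92)) = (-6900 + 33496)*(-2402*1/34316 + (⅒)*(-1/139)*(-1/92)*(-1 - 38642)) = 26596*(-1201/17158 + (⅒)*(-1/139)*(-1/92)*(-38643)) = 26596*(-1201/17158 - 38643/127880) = 26596*(-771853/2073880) = -5132050597/518470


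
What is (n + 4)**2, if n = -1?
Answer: 9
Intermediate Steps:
(n + 4)**2 = (-1 + 4)**2 = 3**2 = 9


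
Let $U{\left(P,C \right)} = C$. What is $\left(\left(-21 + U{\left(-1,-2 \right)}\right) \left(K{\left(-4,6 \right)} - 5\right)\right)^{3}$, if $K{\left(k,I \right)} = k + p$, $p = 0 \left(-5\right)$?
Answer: $8869743$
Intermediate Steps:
$p = 0$
$K{\left(k,I \right)} = k$ ($K{\left(k,I \right)} = k + 0 = k$)
$\left(\left(-21 + U{\left(-1,-2 \right)}\right) \left(K{\left(-4,6 \right)} - 5\right)\right)^{3} = \left(\left(-21 - 2\right) \left(-4 - 5\right)\right)^{3} = \left(\left(-23\right) \left(-9\right)\right)^{3} = 207^{3} = 8869743$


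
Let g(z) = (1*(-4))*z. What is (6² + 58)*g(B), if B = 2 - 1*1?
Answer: -376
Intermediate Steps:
B = 1 (B = 2 - 1 = 1)
g(z) = -4*z
(6² + 58)*g(B) = (6² + 58)*(-4*1) = (36 + 58)*(-4) = 94*(-4) = -376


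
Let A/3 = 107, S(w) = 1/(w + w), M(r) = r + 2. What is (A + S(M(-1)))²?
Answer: 413449/4 ≈ 1.0336e+5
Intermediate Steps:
M(r) = 2 + r
S(w) = 1/(2*w)
A = 321 (A = 3*107 = 321)
(A + S(M(-1)))² = (321 + 1/(2*(2 - 1)))² = (321 + (½)/1)² = (321 + (½)*1)² = (321 + ½)² = (643/2)² = 413449/4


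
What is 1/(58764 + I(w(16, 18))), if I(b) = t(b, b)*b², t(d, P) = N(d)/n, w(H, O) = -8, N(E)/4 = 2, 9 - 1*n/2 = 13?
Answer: 1/58700 ≈ 1.7036e-5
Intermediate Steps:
n = -8 (n = 18 - 2*13 = 18 - 26 = -8)
N(E) = 8 (N(E) = 4*2 = 8)
t(d, P) = -1 (t(d, P) = 8/(-8) = 8*(-⅛) = -1)
I(b) = -b²
1/(58764 + I(w(16, 18))) = 1/(58764 - 1*(-8)²) = 1/(58764 - 1*64) = 1/(58764 - 64) = 1/58700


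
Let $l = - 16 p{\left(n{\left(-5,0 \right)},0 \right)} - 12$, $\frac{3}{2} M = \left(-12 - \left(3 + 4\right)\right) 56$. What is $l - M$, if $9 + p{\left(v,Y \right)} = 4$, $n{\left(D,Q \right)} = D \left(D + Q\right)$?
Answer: $\frac{2332}{3} \approx 777.33$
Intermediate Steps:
$p{\left(v,Y \right)} = -5$ ($p{\left(v,Y \right)} = -9 + 4 = -5$)
$M = - \frac{2128}{3}$ ($M = \frac{2 \left(-12 - \left(3 + 4\right)\right) 56}{3} = \frac{2 \left(-12 - 7\right) 56}{3} = \frac{2 \left(\left(-19\right) 56\right)}{3} = \frac{2}{3} \left(-1064\right) = - \frac{2128}{3} \approx -709.33$)
$l = 68$ ($l = \left(-16\right) \left(-5\right) - 12 = 80 - 12 = 68$)
$l - M = 68 - - \frac{2128}{3} = 68 + \frac{2128}{3} = \frac{2332}{3}$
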